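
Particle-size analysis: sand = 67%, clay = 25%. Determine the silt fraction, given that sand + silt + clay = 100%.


Step 1: sand + silt + clay = 100%
Step 2: silt = 100 - sand - clay
Step 3: silt = 100 - 67 - 25
Step 4: silt = 8%

8


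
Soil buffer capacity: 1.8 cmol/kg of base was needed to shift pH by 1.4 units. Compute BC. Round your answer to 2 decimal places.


Step 1: BC = change in base / change in pH
Step 2: BC = 1.8 / 1.4
Step 3: BC = 1.29 cmol/(kg*pH unit)

1.29


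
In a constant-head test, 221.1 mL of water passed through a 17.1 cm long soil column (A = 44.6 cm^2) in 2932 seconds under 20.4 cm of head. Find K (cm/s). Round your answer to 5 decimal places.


Step 1: K = Q * L / (A * t * h)
Step 2: Numerator = 221.1 * 17.1 = 3780.81
Step 3: Denominator = 44.6 * 2932 * 20.4 = 2667650.88
Step 4: K = 3780.81 / 2667650.88 = 0.00142 cm/s

0.00142


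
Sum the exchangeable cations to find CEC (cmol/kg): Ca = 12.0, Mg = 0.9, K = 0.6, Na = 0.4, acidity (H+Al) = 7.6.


Step 1: CEC = Ca + Mg + K + Na + (H+Al)
Step 2: CEC = 12.0 + 0.9 + 0.6 + 0.4 + 7.6
Step 3: CEC = 21.5 cmol/kg

21.5


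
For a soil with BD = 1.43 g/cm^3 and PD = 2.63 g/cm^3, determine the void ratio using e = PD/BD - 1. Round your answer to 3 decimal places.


Step 1: e = PD / BD - 1
Step 2: e = 2.63 / 1.43 - 1
Step 3: e = 1.83916 - 1
Step 4: e = 0.839

0.839


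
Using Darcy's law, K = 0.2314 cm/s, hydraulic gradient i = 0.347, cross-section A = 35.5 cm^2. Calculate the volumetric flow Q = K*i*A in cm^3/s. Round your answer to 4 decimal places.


Step 1: Apply Darcy's law: Q = K * i * A
Step 2: Q = 0.2314 * 0.347 * 35.5
Step 3: Q = 2.8505 cm^3/s

2.8505


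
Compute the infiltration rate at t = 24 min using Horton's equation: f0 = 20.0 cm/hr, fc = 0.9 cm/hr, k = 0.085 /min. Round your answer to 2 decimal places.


Step 1: f = fc + (f0 - fc) * exp(-k * t)
Step 2: exp(-0.085 * 24) = 0.130029
Step 3: f = 0.9 + (20.0 - 0.9) * 0.130029
Step 4: f = 0.9 + 19.1 * 0.130029
Step 5: f = 3.38 cm/hr

3.38


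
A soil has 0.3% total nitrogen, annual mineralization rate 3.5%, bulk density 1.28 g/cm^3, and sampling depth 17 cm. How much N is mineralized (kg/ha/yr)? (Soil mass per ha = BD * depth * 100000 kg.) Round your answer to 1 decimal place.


Step 1: Soil mass per ha = BD * depth * 100000 = 1.28 * 17 * 100000 = 2176000 kg
Step 2: Total N pool = soil mass * N%/100 = 2176000 * 0.3/100 = 6528.0 kg/ha
Step 3: N mineralized = N pool * rate%/100 = 6528.0 * 3.5/100 = 228.5 kg/ha/yr

228.5


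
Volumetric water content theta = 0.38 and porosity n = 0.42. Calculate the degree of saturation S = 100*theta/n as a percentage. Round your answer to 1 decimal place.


Step 1: S = 100 * theta_v / n
Step 2: S = 100 * 0.38 / 0.42
Step 3: S = 90.5%

90.5


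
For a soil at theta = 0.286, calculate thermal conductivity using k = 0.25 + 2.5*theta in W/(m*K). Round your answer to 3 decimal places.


Step 1: k = 0.25 + 2.5 * theta
Step 2: k = 0.25 + 2.5 * 0.286
Step 3: k = 0.25 + 0.715
Step 4: k = 0.965 W/(m*K)

0.965


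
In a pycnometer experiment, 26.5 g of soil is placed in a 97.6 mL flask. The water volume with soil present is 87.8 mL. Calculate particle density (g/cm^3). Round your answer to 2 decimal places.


Step 1: Volume of solids = flask volume - water volume with soil
Step 2: V_solids = 97.6 - 87.8 = 9.8 mL
Step 3: Particle density = mass / V_solids = 26.5 / 9.8 = 2.7 g/cm^3

2.7


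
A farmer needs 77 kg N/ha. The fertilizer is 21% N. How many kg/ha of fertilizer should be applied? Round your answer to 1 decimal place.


Step 1: Fertilizer rate = target N / (N content / 100)
Step 2: Rate = 77 / (21 / 100)
Step 3: Rate = 77 / 0.21
Step 4: Rate = 366.7 kg/ha

366.7


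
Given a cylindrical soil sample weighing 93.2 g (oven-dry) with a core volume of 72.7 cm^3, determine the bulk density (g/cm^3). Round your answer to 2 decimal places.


Step 1: Identify the formula: BD = dry mass / volume
Step 2: Substitute values: BD = 93.2 / 72.7
Step 3: BD = 1.28 g/cm^3

1.28


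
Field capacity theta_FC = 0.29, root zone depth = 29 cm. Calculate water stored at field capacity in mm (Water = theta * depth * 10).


Step 1: Water (mm) = theta_FC * depth (cm) * 10
Step 2: Water = 0.29 * 29 * 10
Step 3: Water = 84.1 mm

84.1


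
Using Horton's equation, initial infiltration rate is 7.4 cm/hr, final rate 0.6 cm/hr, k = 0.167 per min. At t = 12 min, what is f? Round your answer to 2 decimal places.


Step 1: f = fc + (f0 - fc) * exp(-k * t)
Step 2: exp(-0.167 * 12) = 0.134795
Step 3: f = 0.6 + (7.4 - 0.6) * 0.134795
Step 4: f = 0.6 + 6.8 * 0.134795
Step 5: f = 1.52 cm/hr

1.52


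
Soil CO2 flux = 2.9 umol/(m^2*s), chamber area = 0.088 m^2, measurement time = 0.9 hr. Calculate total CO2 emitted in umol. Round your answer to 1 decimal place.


Step 1: Convert time to seconds: 0.9 hr * 3600 = 3240.0 s
Step 2: Total = flux * area * time_s
Step 3: Total = 2.9 * 0.088 * 3240.0
Step 4: Total = 826.8 umol

826.8


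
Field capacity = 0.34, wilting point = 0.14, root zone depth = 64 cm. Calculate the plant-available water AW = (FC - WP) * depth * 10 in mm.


Step 1: Available water = (FC - WP) * depth * 10
Step 2: AW = (0.34 - 0.14) * 64 * 10
Step 3: AW = 0.2 * 64 * 10
Step 4: AW = 128.0 mm

128.0


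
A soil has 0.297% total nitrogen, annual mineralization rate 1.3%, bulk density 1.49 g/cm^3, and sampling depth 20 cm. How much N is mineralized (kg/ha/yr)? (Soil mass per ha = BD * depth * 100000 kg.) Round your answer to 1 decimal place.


Step 1: Soil mass per ha = BD * depth * 100000 = 1.49 * 20 * 100000 = 2980000 kg
Step 2: Total N pool = soil mass * N%/100 = 2980000 * 0.297/100 = 8850.6 kg/ha
Step 3: N mineralized = N pool * rate%/100 = 8850.6 * 1.3/100 = 115.1 kg/ha/yr

115.1


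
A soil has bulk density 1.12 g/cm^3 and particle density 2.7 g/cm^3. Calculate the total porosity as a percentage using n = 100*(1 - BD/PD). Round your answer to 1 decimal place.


Step 1: Formula: n = 100 * (1 - BD / PD)
Step 2: n = 100 * (1 - 1.12 / 2.7)
Step 3: n = 100 * (1 - 0.41481)
Step 4: n = 58.5%

58.5


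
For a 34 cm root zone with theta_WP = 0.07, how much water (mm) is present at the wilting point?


Step 1: Water (mm) = theta_WP * depth * 10
Step 2: Water = 0.07 * 34 * 10
Step 3: Water = 23.8 mm

23.8


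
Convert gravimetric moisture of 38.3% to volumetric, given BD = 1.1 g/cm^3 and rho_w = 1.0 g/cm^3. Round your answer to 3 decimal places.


Step 1: theta = (w / 100) * BD / rho_w
Step 2: theta = (38.3 / 100) * 1.1 / 1.0
Step 3: theta = 0.383 * 1.1
Step 4: theta = 0.421

0.421


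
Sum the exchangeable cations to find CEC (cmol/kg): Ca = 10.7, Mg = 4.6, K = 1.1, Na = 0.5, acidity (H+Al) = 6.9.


Step 1: CEC = Ca + Mg + K + Na + (H+Al)
Step 2: CEC = 10.7 + 4.6 + 1.1 + 0.5 + 6.9
Step 3: CEC = 23.8 cmol/kg

23.8


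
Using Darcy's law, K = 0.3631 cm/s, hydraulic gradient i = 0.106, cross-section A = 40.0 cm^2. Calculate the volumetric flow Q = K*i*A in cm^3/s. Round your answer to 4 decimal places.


Step 1: Apply Darcy's law: Q = K * i * A
Step 2: Q = 0.3631 * 0.106 * 40.0
Step 3: Q = 1.5395 cm^3/s

1.5395


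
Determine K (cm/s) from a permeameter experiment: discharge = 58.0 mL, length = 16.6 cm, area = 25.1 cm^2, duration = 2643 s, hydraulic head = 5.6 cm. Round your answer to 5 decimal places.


Step 1: K = Q * L / (A * t * h)
Step 2: Numerator = 58.0 * 16.6 = 962.8
Step 3: Denominator = 25.1 * 2643 * 5.6 = 371500.08
Step 4: K = 962.8 / 371500.08 = 0.00259 cm/s

0.00259


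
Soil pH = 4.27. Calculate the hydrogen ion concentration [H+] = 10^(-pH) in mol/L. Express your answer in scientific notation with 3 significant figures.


Step 1: [H+] = 10^(-pH)
Step 2: [H+] = 10^(-4.27)
Step 3: [H+] = 5.37e-05 mol/L

5.37e-05


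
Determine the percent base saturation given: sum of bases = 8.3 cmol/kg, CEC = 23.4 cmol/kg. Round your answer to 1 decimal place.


Step 1: BS = 100 * (sum of bases) / CEC
Step 2: BS = 100 * 8.3 / 23.4
Step 3: BS = 35.5%

35.5


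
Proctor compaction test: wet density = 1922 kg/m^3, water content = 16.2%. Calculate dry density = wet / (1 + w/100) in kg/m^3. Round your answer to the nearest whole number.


Step 1: Dry density = wet density / (1 + w/100)
Step 2: Dry density = 1922 / (1 + 16.2/100)
Step 3: Dry density = 1922 / 1.162
Step 4: Dry density = 1654 kg/m^3

1654


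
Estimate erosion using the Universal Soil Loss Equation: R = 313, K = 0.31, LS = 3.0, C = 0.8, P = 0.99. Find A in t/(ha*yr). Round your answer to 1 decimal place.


Step 1: A = R * K * LS * C * P
Step 2: R * K = 313 * 0.31 = 97.03
Step 3: (R*K) * LS = 97.03 * 3.0 = 291.09
Step 4: * C * P = 291.09 * 0.8 * 0.99 = 230.5
Step 5: A = 230.5 t/(ha*yr)

230.5


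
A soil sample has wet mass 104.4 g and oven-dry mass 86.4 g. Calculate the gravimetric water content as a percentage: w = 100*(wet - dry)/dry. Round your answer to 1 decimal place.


Step 1: Water mass = wet - dry = 104.4 - 86.4 = 18.0 g
Step 2: w = 100 * water mass / dry mass
Step 3: w = 100 * 18.0 / 86.4 = 20.8%

20.8


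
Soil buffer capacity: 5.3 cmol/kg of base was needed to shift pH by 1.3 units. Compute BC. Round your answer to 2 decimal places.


Step 1: BC = change in base / change in pH
Step 2: BC = 5.3 / 1.3
Step 3: BC = 4.08 cmol/(kg*pH unit)

4.08


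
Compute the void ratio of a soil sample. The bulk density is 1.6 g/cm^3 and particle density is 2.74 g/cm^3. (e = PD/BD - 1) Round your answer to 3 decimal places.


Step 1: e = PD / BD - 1
Step 2: e = 2.74 / 1.6 - 1
Step 3: e = 1.7125 - 1
Step 4: e = 0.713

0.713


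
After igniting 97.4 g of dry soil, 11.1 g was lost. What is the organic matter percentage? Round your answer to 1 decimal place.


Step 1: OM% = 100 * LOI / sample mass
Step 2: OM = 100 * 11.1 / 97.4
Step 3: OM = 11.4%

11.4


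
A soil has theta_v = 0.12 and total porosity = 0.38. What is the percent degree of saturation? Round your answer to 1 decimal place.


Step 1: S = 100 * theta_v / n
Step 2: S = 100 * 0.12 / 0.38
Step 3: S = 31.6%

31.6


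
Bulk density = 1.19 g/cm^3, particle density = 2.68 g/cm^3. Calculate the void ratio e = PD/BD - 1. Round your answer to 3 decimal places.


Step 1: e = PD / BD - 1
Step 2: e = 2.68 / 1.19 - 1
Step 3: e = 2.2521 - 1
Step 4: e = 1.252

1.252


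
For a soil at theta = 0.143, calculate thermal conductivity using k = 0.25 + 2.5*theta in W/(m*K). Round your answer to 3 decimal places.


Step 1: k = 0.25 + 2.5 * theta
Step 2: k = 0.25 + 2.5 * 0.143
Step 3: k = 0.25 + 0.358
Step 4: k = 0.608 W/(m*K)

0.608


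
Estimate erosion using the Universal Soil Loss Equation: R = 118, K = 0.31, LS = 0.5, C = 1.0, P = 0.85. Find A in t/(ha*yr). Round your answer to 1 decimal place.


Step 1: A = R * K * LS * C * P
Step 2: R * K = 118 * 0.31 = 36.58
Step 3: (R*K) * LS = 36.58 * 0.5 = 18.29
Step 4: * C * P = 18.29 * 1.0 * 0.85 = 15.5
Step 5: A = 15.5 t/(ha*yr)

15.5


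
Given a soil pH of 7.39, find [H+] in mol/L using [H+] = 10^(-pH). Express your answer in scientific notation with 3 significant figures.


Step 1: [H+] = 10^(-pH)
Step 2: [H+] = 10^(-7.39)
Step 3: [H+] = 4.07e-08 mol/L

4.07e-08


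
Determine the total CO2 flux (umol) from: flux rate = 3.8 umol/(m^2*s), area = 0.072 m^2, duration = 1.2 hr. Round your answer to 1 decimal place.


Step 1: Convert time to seconds: 1.2 hr * 3600 = 4320.0 s
Step 2: Total = flux * area * time_s
Step 3: Total = 3.8 * 0.072 * 4320.0
Step 4: Total = 1182.0 umol

1182.0


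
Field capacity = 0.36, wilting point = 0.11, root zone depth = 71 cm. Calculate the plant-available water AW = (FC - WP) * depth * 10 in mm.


Step 1: Available water = (FC - WP) * depth * 10
Step 2: AW = (0.36 - 0.11) * 71 * 10
Step 3: AW = 0.25 * 71 * 10
Step 4: AW = 177.5 mm

177.5


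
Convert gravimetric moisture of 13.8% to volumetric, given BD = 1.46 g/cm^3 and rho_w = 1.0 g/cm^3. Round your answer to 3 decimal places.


Step 1: theta = (w / 100) * BD / rho_w
Step 2: theta = (13.8 / 100) * 1.46 / 1.0
Step 3: theta = 0.138 * 1.46
Step 4: theta = 0.201

0.201


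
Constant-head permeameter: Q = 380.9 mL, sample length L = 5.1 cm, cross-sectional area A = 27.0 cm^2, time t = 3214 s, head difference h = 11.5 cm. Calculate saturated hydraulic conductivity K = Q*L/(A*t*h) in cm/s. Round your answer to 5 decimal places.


Step 1: K = Q * L / (A * t * h)
Step 2: Numerator = 380.9 * 5.1 = 1942.59
Step 3: Denominator = 27.0 * 3214 * 11.5 = 997947.0
Step 4: K = 1942.59 / 997947.0 = 0.00195 cm/s

0.00195


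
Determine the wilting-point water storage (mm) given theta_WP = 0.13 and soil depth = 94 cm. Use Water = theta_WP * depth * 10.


Step 1: Water (mm) = theta_WP * depth * 10
Step 2: Water = 0.13 * 94 * 10
Step 3: Water = 122.2 mm

122.2


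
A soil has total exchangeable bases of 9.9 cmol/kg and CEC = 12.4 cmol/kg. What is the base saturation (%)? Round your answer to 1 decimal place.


Step 1: BS = 100 * (sum of bases) / CEC
Step 2: BS = 100 * 9.9 / 12.4
Step 3: BS = 79.8%

79.8


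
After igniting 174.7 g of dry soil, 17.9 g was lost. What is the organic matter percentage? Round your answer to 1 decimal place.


Step 1: OM% = 100 * LOI / sample mass
Step 2: OM = 100 * 17.9 / 174.7
Step 3: OM = 10.2%

10.2


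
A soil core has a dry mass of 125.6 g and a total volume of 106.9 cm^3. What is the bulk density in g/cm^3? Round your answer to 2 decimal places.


Step 1: Identify the formula: BD = dry mass / volume
Step 2: Substitute values: BD = 125.6 / 106.9
Step 3: BD = 1.17 g/cm^3

1.17


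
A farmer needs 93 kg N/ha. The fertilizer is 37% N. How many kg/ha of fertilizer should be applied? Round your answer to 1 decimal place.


Step 1: Fertilizer rate = target N / (N content / 100)
Step 2: Rate = 93 / (37 / 100)
Step 3: Rate = 93 / 0.37
Step 4: Rate = 251.4 kg/ha

251.4


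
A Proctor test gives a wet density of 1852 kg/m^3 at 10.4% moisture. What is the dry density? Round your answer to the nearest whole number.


Step 1: Dry density = wet density / (1 + w/100)
Step 2: Dry density = 1852 / (1 + 10.4/100)
Step 3: Dry density = 1852 / 1.104
Step 4: Dry density = 1678 kg/m^3

1678


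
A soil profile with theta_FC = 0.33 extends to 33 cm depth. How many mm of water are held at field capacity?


Step 1: Water (mm) = theta_FC * depth (cm) * 10
Step 2: Water = 0.33 * 33 * 10
Step 3: Water = 108.9 mm

108.9


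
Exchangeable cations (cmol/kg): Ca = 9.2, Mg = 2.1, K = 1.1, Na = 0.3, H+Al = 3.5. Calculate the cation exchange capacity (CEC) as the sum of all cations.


Step 1: CEC = Ca + Mg + K + Na + (H+Al)
Step 2: CEC = 9.2 + 2.1 + 1.1 + 0.3 + 3.5
Step 3: CEC = 16.2 cmol/kg

16.2


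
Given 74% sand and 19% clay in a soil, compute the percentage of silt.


Step 1: sand + silt + clay = 100%
Step 2: silt = 100 - sand - clay
Step 3: silt = 100 - 74 - 19
Step 4: silt = 7%

7


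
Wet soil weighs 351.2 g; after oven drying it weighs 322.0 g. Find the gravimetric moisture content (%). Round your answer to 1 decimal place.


Step 1: Water mass = wet - dry = 351.2 - 322.0 = 29.2 g
Step 2: w = 100 * water mass / dry mass
Step 3: w = 100 * 29.2 / 322.0 = 9.1%

9.1


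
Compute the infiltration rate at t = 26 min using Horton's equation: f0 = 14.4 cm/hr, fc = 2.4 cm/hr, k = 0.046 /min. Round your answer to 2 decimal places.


Step 1: f = fc + (f0 - fc) * exp(-k * t)
Step 2: exp(-0.046 * 26) = 0.302401
Step 3: f = 2.4 + (14.4 - 2.4) * 0.302401
Step 4: f = 2.4 + 12.0 * 0.302401
Step 5: f = 6.03 cm/hr

6.03


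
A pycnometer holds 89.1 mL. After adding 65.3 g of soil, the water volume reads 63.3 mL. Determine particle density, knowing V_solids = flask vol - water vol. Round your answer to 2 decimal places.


Step 1: Volume of solids = flask volume - water volume with soil
Step 2: V_solids = 89.1 - 63.3 = 25.8 mL
Step 3: Particle density = mass / V_solids = 65.3 / 25.8 = 2.53 g/cm^3

2.53


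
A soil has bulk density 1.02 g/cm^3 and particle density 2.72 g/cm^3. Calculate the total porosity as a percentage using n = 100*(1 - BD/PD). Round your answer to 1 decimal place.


Step 1: Formula: n = 100 * (1 - BD / PD)
Step 2: n = 100 * (1 - 1.02 / 2.72)
Step 3: n = 100 * (1 - 0.375)
Step 4: n = 62.5%

62.5


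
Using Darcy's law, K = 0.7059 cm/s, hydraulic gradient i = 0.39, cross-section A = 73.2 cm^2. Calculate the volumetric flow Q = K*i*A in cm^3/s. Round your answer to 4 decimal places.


Step 1: Apply Darcy's law: Q = K * i * A
Step 2: Q = 0.7059 * 0.39 * 73.2
Step 3: Q = 20.152 cm^3/s

20.152


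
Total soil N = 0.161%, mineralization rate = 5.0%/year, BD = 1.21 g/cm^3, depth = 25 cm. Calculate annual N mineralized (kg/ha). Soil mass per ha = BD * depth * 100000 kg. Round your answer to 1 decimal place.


Step 1: Soil mass per ha = BD * depth * 100000 = 1.21 * 25 * 100000 = 3025000 kg
Step 2: Total N pool = soil mass * N%/100 = 3025000 * 0.161/100 = 4870.25 kg/ha
Step 3: N mineralized = N pool * rate%/100 = 4870.25 * 5.0/100 = 243.5 kg/ha/yr

243.5


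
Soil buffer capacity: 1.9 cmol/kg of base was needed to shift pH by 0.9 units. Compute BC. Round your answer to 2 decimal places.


Step 1: BC = change in base / change in pH
Step 2: BC = 1.9 / 0.9
Step 3: BC = 2.11 cmol/(kg*pH unit)

2.11


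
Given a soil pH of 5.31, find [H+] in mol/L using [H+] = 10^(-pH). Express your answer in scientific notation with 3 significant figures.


Step 1: [H+] = 10^(-pH)
Step 2: [H+] = 10^(-5.31)
Step 3: [H+] = 4.90e-06 mol/L

4.90e-06


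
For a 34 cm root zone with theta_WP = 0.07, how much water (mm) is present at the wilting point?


Step 1: Water (mm) = theta_WP * depth * 10
Step 2: Water = 0.07 * 34 * 10
Step 3: Water = 23.8 mm

23.8


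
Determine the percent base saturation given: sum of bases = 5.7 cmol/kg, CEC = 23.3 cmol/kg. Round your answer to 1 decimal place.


Step 1: BS = 100 * (sum of bases) / CEC
Step 2: BS = 100 * 5.7 / 23.3
Step 3: BS = 24.5%

24.5


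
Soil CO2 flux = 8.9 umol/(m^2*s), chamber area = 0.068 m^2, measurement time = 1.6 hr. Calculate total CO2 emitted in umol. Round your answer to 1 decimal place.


Step 1: Convert time to seconds: 1.6 hr * 3600 = 5760.0 s
Step 2: Total = flux * area * time_s
Step 3: Total = 8.9 * 0.068 * 5760.0
Step 4: Total = 3486.0 umol

3486.0


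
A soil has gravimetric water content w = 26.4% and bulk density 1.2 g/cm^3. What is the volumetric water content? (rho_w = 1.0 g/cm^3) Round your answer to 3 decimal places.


Step 1: theta = (w / 100) * BD / rho_w
Step 2: theta = (26.4 / 100) * 1.2 / 1.0
Step 3: theta = 0.264 * 1.2
Step 4: theta = 0.317

0.317


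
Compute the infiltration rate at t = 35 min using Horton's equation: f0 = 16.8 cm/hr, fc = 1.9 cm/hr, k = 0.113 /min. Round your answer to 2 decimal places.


Step 1: f = fc + (f0 - fc) * exp(-k * t)
Step 2: exp(-0.113 * 35) = 0.019159
Step 3: f = 1.9 + (16.8 - 1.9) * 0.019159
Step 4: f = 1.9 + 14.9 * 0.019159
Step 5: f = 2.19 cm/hr

2.19


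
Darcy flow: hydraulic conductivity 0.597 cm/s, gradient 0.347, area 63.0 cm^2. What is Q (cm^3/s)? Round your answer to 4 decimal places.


Step 1: Apply Darcy's law: Q = K * i * A
Step 2: Q = 0.597 * 0.347 * 63.0
Step 3: Q = 13.051 cm^3/s

13.051


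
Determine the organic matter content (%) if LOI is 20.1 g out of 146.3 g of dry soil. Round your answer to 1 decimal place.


Step 1: OM% = 100 * LOI / sample mass
Step 2: OM = 100 * 20.1 / 146.3
Step 3: OM = 13.7%

13.7


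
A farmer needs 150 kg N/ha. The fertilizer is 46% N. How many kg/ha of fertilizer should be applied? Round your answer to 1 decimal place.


Step 1: Fertilizer rate = target N / (N content / 100)
Step 2: Rate = 150 / (46 / 100)
Step 3: Rate = 150 / 0.46
Step 4: Rate = 326.1 kg/ha

326.1


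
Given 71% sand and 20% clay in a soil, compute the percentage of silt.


Step 1: sand + silt + clay = 100%
Step 2: silt = 100 - sand - clay
Step 3: silt = 100 - 71 - 20
Step 4: silt = 9%

9


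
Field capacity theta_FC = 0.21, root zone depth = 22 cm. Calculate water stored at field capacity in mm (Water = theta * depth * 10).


Step 1: Water (mm) = theta_FC * depth (cm) * 10
Step 2: Water = 0.21 * 22 * 10
Step 3: Water = 46.2 mm

46.2


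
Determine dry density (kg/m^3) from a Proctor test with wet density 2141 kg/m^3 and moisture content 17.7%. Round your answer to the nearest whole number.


Step 1: Dry density = wet density / (1 + w/100)
Step 2: Dry density = 2141 / (1 + 17.7/100)
Step 3: Dry density = 2141 / 1.177
Step 4: Dry density = 1819 kg/m^3

1819


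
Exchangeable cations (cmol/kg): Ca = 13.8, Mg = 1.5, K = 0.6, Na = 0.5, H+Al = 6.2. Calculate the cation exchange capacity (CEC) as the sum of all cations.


Step 1: CEC = Ca + Mg + K + Na + (H+Al)
Step 2: CEC = 13.8 + 1.5 + 0.6 + 0.5 + 6.2
Step 3: CEC = 22.6 cmol/kg

22.6


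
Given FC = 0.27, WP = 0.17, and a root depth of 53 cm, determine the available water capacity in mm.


Step 1: Available water = (FC - WP) * depth * 10
Step 2: AW = (0.27 - 0.17) * 53 * 10
Step 3: AW = 0.1 * 53 * 10
Step 4: AW = 53.0 mm

53.0


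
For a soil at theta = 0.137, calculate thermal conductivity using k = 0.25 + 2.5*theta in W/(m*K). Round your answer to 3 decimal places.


Step 1: k = 0.25 + 2.5 * theta
Step 2: k = 0.25 + 2.5 * 0.137
Step 3: k = 0.25 + 0.343
Step 4: k = 0.593 W/(m*K)

0.593


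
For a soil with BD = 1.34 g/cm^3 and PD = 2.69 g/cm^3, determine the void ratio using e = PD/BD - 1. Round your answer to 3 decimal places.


Step 1: e = PD / BD - 1
Step 2: e = 2.69 / 1.34 - 1
Step 3: e = 2.00746 - 1
Step 4: e = 1.007

1.007


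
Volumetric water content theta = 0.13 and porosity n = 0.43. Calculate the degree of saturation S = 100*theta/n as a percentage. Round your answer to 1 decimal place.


Step 1: S = 100 * theta_v / n
Step 2: S = 100 * 0.13 / 0.43
Step 3: S = 30.2%

30.2


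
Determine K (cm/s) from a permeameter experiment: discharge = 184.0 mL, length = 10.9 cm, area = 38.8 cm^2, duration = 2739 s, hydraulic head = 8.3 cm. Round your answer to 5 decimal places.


Step 1: K = Q * L / (A * t * h)
Step 2: Numerator = 184.0 * 10.9 = 2005.6
Step 3: Denominator = 38.8 * 2739 * 8.3 = 882067.56
Step 4: K = 2005.6 / 882067.56 = 0.00227 cm/s

0.00227


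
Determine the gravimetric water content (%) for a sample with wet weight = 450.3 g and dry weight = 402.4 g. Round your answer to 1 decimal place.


Step 1: Water mass = wet - dry = 450.3 - 402.4 = 47.9 g
Step 2: w = 100 * water mass / dry mass
Step 3: w = 100 * 47.9 / 402.4 = 11.9%

11.9


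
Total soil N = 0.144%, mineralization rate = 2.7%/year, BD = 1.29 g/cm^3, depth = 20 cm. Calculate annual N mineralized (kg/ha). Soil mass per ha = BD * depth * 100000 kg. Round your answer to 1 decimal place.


Step 1: Soil mass per ha = BD * depth * 100000 = 1.29 * 20 * 100000 = 2580000 kg
Step 2: Total N pool = soil mass * N%/100 = 2580000 * 0.144/100 = 3715.2 kg/ha
Step 3: N mineralized = N pool * rate%/100 = 3715.2 * 2.7/100 = 100.3 kg/ha/yr

100.3


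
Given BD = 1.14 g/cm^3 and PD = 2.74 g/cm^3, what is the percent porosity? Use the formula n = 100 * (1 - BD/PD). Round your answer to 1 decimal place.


Step 1: Formula: n = 100 * (1 - BD / PD)
Step 2: n = 100 * (1 - 1.14 / 2.74)
Step 3: n = 100 * (1 - 0.41606)
Step 4: n = 58.4%

58.4


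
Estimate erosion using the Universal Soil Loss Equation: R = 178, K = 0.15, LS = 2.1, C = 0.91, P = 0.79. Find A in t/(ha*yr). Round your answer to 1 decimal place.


Step 1: A = R * K * LS * C * P
Step 2: R * K = 178 * 0.15 = 26.7
Step 3: (R*K) * LS = 26.7 * 2.1 = 56.07
Step 4: * C * P = 56.07 * 0.91 * 0.79 = 40.3
Step 5: A = 40.3 t/(ha*yr)

40.3


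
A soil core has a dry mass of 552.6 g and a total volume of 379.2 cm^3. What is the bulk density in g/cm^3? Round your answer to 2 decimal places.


Step 1: Identify the formula: BD = dry mass / volume
Step 2: Substitute values: BD = 552.6 / 379.2
Step 3: BD = 1.46 g/cm^3

1.46


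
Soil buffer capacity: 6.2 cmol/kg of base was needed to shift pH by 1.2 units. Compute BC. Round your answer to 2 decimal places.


Step 1: BC = change in base / change in pH
Step 2: BC = 6.2 / 1.2
Step 3: BC = 5.17 cmol/(kg*pH unit)

5.17


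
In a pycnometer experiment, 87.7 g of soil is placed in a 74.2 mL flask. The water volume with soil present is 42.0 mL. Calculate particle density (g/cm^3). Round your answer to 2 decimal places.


Step 1: Volume of solids = flask volume - water volume with soil
Step 2: V_solids = 74.2 - 42.0 = 32.2 mL
Step 3: Particle density = mass / V_solids = 87.7 / 32.2 = 2.72 g/cm^3

2.72


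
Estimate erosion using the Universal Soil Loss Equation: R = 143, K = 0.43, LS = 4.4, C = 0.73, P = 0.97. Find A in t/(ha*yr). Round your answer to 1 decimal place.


Step 1: A = R * K * LS * C * P
Step 2: R * K = 143 * 0.43 = 61.49
Step 3: (R*K) * LS = 61.49 * 4.4 = 270.556
Step 4: * C * P = 270.556 * 0.73 * 0.97 = 191.6
Step 5: A = 191.6 t/(ha*yr)

191.6


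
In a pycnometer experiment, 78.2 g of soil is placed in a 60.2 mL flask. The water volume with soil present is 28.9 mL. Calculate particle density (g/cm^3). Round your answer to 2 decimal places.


Step 1: Volume of solids = flask volume - water volume with soil
Step 2: V_solids = 60.2 - 28.9 = 31.3 mL
Step 3: Particle density = mass / V_solids = 78.2 / 31.3 = 2.5 g/cm^3

2.5


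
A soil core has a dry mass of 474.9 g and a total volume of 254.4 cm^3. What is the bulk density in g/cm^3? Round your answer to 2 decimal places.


Step 1: Identify the formula: BD = dry mass / volume
Step 2: Substitute values: BD = 474.9 / 254.4
Step 3: BD = 1.87 g/cm^3

1.87


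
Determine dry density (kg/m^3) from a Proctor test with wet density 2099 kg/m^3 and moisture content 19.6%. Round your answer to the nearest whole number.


Step 1: Dry density = wet density / (1 + w/100)
Step 2: Dry density = 2099 / (1 + 19.6/100)
Step 3: Dry density = 2099 / 1.196
Step 4: Dry density = 1755 kg/m^3

1755


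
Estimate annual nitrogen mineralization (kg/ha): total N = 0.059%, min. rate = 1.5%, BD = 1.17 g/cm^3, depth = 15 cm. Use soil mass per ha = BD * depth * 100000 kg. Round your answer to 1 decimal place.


Step 1: Soil mass per ha = BD * depth * 100000 = 1.17 * 15 * 100000 = 1755000 kg
Step 2: Total N pool = soil mass * N%/100 = 1755000 * 0.059/100 = 1035.45 kg/ha
Step 3: N mineralized = N pool * rate%/100 = 1035.45 * 1.5/100 = 15.5 kg/ha/yr

15.5


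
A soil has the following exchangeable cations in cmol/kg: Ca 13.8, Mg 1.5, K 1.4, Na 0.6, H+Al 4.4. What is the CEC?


Step 1: CEC = Ca + Mg + K + Na + (H+Al)
Step 2: CEC = 13.8 + 1.5 + 1.4 + 0.6 + 4.4
Step 3: CEC = 21.7 cmol/kg

21.7


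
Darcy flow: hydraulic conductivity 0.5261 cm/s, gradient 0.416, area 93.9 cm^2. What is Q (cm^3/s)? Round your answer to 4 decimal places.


Step 1: Apply Darcy's law: Q = K * i * A
Step 2: Q = 0.5261 * 0.416 * 93.9
Step 3: Q = 20.5507 cm^3/s

20.5507


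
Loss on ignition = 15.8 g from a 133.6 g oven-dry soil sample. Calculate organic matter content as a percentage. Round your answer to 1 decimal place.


Step 1: OM% = 100 * LOI / sample mass
Step 2: OM = 100 * 15.8 / 133.6
Step 3: OM = 11.8%

11.8


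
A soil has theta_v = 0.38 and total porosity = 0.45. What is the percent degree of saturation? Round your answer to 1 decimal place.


Step 1: S = 100 * theta_v / n
Step 2: S = 100 * 0.38 / 0.45
Step 3: S = 84.4%

84.4


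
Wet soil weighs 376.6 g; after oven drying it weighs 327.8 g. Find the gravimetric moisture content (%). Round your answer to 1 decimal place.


Step 1: Water mass = wet - dry = 376.6 - 327.8 = 48.8 g
Step 2: w = 100 * water mass / dry mass
Step 3: w = 100 * 48.8 / 327.8 = 14.9%

14.9


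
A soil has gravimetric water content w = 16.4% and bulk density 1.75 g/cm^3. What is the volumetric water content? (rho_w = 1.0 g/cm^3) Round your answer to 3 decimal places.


Step 1: theta = (w / 100) * BD / rho_w
Step 2: theta = (16.4 / 100) * 1.75 / 1.0
Step 3: theta = 0.164 * 1.75
Step 4: theta = 0.287

0.287


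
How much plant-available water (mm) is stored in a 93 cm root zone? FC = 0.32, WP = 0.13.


Step 1: Available water = (FC - WP) * depth * 10
Step 2: AW = (0.32 - 0.13) * 93 * 10
Step 3: AW = 0.19 * 93 * 10
Step 4: AW = 176.7 mm

176.7


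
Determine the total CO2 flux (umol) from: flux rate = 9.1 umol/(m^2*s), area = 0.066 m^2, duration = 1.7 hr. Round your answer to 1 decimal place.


Step 1: Convert time to seconds: 1.7 hr * 3600 = 6120.0 s
Step 2: Total = flux * area * time_s
Step 3: Total = 9.1 * 0.066 * 6120.0
Step 4: Total = 3675.7 umol

3675.7


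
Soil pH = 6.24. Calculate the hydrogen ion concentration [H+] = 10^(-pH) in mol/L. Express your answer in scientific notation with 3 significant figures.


Step 1: [H+] = 10^(-pH)
Step 2: [H+] = 10^(-6.24)
Step 3: [H+] = 5.75e-07 mol/L

5.75e-07


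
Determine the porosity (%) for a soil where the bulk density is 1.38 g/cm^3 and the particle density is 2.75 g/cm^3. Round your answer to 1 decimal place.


Step 1: Formula: n = 100 * (1 - BD / PD)
Step 2: n = 100 * (1 - 1.38 / 2.75)
Step 3: n = 100 * (1 - 0.50182)
Step 4: n = 49.8%

49.8


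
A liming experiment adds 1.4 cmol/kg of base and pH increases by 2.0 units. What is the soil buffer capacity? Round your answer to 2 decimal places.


Step 1: BC = change in base / change in pH
Step 2: BC = 1.4 / 2.0
Step 3: BC = 0.7 cmol/(kg*pH unit)

0.7


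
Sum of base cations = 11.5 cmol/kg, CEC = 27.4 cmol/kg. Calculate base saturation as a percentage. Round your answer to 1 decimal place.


Step 1: BS = 100 * (sum of bases) / CEC
Step 2: BS = 100 * 11.5 / 27.4
Step 3: BS = 42.0%

42.0


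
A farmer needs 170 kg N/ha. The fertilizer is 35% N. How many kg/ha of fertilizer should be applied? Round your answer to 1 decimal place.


Step 1: Fertilizer rate = target N / (N content / 100)
Step 2: Rate = 170 / (35 / 100)
Step 3: Rate = 170 / 0.35
Step 4: Rate = 485.7 kg/ha

485.7


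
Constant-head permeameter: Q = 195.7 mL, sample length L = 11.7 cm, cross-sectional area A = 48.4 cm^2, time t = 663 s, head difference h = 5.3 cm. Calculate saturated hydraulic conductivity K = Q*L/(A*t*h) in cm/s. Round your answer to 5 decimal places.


Step 1: K = Q * L / (A * t * h)
Step 2: Numerator = 195.7 * 11.7 = 2289.69
Step 3: Denominator = 48.4 * 663 * 5.3 = 170072.76
Step 4: K = 2289.69 / 170072.76 = 0.01346 cm/s

0.01346


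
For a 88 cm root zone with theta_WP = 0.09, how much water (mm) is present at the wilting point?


Step 1: Water (mm) = theta_WP * depth * 10
Step 2: Water = 0.09 * 88 * 10
Step 3: Water = 79.2 mm

79.2


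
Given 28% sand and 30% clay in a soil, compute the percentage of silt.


Step 1: sand + silt + clay = 100%
Step 2: silt = 100 - sand - clay
Step 3: silt = 100 - 28 - 30
Step 4: silt = 42%

42


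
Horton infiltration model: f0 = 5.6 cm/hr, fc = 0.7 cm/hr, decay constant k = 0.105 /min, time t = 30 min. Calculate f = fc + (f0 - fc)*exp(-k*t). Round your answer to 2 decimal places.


Step 1: f = fc + (f0 - fc) * exp(-k * t)
Step 2: exp(-0.105 * 30) = 0.042852
Step 3: f = 0.7 + (5.6 - 0.7) * 0.042852
Step 4: f = 0.7 + 4.9 * 0.042852
Step 5: f = 0.91 cm/hr

0.91


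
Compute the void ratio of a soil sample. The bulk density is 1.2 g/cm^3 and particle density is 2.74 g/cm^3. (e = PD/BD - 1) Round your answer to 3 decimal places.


Step 1: e = PD / BD - 1
Step 2: e = 2.74 / 1.2 - 1
Step 3: e = 2.28333 - 1
Step 4: e = 1.283

1.283


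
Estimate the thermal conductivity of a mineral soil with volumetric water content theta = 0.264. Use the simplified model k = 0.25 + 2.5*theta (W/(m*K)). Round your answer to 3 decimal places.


Step 1: k = 0.25 + 2.5 * theta
Step 2: k = 0.25 + 2.5 * 0.264
Step 3: k = 0.25 + 0.66
Step 4: k = 0.91 W/(m*K)

0.91


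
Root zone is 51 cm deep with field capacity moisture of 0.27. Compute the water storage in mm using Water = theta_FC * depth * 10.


Step 1: Water (mm) = theta_FC * depth (cm) * 10
Step 2: Water = 0.27 * 51 * 10
Step 3: Water = 137.7 mm

137.7


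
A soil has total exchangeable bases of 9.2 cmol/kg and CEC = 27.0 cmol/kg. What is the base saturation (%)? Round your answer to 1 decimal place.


Step 1: BS = 100 * (sum of bases) / CEC
Step 2: BS = 100 * 9.2 / 27.0
Step 3: BS = 34.1%

34.1


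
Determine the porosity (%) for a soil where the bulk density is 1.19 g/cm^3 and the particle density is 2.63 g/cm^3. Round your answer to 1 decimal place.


Step 1: Formula: n = 100 * (1 - BD / PD)
Step 2: n = 100 * (1 - 1.19 / 2.63)
Step 3: n = 100 * (1 - 0.45247)
Step 4: n = 54.8%

54.8


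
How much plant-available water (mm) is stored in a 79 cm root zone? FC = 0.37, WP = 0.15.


Step 1: Available water = (FC - WP) * depth * 10
Step 2: AW = (0.37 - 0.15) * 79 * 10
Step 3: AW = 0.22 * 79 * 10
Step 4: AW = 173.8 mm

173.8


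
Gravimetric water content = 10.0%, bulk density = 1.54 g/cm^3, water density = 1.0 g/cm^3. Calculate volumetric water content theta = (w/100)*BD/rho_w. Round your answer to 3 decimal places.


Step 1: theta = (w / 100) * BD / rho_w
Step 2: theta = (10.0 / 100) * 1.54 / 1.0
Step 3: theta = 0.1 * 1.54
Step 4: theta = 0.154

0.154


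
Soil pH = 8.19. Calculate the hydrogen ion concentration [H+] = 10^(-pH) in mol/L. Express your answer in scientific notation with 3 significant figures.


Step 1: [H+] = 10^(-pH)
Step 2: [H+] = 10^(-8.19)
Step 3: [H+] = 6.46e-09 mol/L

6.46e-09


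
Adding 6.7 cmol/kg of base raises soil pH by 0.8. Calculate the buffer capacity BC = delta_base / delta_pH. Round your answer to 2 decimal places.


Step 1: BC = change in base / change in pH
Step 2: BC = 6.7 / 0.8
Step 3: BC = 8.38 cmol/(kg*pH unit)

8.38


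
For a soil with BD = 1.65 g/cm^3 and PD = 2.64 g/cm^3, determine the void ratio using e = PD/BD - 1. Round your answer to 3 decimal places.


Step 1: e = PD / BD - 1
Step 2: e = 2.64 / 1.65 - 1
Step 3: e = 1.6 - 1
Step 4: e = 0.6

0.6


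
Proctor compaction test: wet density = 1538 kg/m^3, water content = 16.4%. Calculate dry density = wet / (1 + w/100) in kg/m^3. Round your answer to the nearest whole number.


Step 1: Dry density = wet density / (1 + w/100)
Step 2: Dry density = 1538 / (1 + 16.4/100)
Step 3: Dry density = 1538 / 1.164
Step 4: Dry density = 1321 kg/m^3

1321


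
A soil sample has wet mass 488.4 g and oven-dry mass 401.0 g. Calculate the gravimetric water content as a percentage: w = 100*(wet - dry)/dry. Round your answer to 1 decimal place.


Step 1: Water mass = wet - dry = 488.4 - 401.0 = 87.4 g
Step 2: w = 100 * water mass / dry mass
Step 3: w = 100 * 87.4 / 401.0 = 21.8%

21.8


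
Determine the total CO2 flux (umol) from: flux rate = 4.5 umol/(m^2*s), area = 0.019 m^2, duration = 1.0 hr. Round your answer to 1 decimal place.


Step 1: Convert time to seconds: 1.0 hr * 3600 = 3600.0 s
Step 2: Total = flux * area * time_s
Step 3: Total = 4.5 * 0.019 * 3600.0
Step 4: Total = 307.8 umol

307.8


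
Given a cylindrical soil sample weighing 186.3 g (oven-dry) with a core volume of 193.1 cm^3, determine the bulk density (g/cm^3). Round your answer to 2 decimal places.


Step 1: Identify the formula: BD = dry mass / volume
Step 2: Substitute values: BD = 186.3 / 193.1
Step 3: BD = 0.96 g/cm^3

0.96


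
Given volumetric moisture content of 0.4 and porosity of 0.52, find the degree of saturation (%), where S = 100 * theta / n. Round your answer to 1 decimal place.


Step 1: S = 100 * theta_v / n
Step 2: S = 100 * 0.4 / 0.52
Step 3: S = 76.9%

76.9


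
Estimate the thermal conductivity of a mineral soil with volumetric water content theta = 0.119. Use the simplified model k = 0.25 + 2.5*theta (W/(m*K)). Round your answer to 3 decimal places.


Step 1: k = 0.25 + 2.5 * theta
Step 2: k = 0.25 + 2.5 * 0.119
Step 3: k = 0.25 + 0.298
Step 4: k = 0.548 W/(m*K)

0.548


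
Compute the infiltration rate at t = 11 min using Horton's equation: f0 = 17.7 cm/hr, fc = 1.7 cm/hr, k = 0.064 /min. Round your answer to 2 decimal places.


Step 1: f = fc + (f0 - fc) * exp(-k * t)
Step 2: exp(-0.064 * 11) = 0.494603
Step 3: f = 1.7 + (17.7 - 1.7) * 0.494603
Step 4: f = 1.7 + 16.0 * 0.494603
Step 5: f = 9.61 cm/hr

9.61


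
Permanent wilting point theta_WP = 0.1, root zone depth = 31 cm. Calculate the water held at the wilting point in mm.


Step 1: Water (mm) = theta_WP * depth * 10
Step 2: Water = 0.1 * 31 * 10
Step 3: Water = 31.0 mm

31.0


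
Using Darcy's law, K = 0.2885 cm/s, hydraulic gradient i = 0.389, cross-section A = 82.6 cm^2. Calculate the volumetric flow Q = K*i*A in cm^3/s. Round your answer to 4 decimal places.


Step 1: Apply Darcy's law: Q = K * i * A
Step 2: Q = 0.2885 * 0.389 * 82.6
Step 3: Q = 9.2699 cm^3/s

9.2699


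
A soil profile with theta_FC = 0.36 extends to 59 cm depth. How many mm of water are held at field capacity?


Step 1: Water (mm) = theta_FC * depth (cm) * 10
Step 2: Water = 0.36 * 59 * 10
Step 3: Water = 212.4 mm

212.4


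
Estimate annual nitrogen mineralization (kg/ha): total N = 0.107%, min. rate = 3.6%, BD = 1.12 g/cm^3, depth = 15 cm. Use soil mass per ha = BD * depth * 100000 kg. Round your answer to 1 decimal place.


Step 1: Soil mass per ha = BD * depth * 100000 = 1.12 * 15 * 100000 = 1680000 kg
Step 2: Total N pool = soil mass * N%/100 = 1680000 * 0.107/100 = 1797.6 kg/ha
Step 3: N mineralized = N pool * rate%/100 = 1797.6 * 3.6/100 = 64.7 kg/ha/yr

64.7


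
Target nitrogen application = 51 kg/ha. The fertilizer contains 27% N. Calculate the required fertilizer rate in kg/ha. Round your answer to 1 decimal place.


Step 1: Fertilizer rate = target N / (N content / 100)
Step 2: Rate = 51 / (27 / 100)
Step 3: Rate = 51 / 0.27
Step 4: Rate = 188.9 kg/ha

188.9


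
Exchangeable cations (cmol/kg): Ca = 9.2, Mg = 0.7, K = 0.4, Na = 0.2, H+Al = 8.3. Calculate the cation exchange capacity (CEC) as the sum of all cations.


Step 1: CEC = Ca + Mg + K + Na + (H+Al)
Step 2: CEC = 9.2 + 0.7 + 0.4 + 0.2 + 8.3
Step 3: CEC = 18.8 cmol/kg

18.8


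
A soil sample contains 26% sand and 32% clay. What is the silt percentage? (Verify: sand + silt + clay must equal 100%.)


Step 1: sand + silt + clay = 100%
Step 2: silt = 100 - sand - clay
Step 3: silt = 100 - 26 - 32
Step 4: silt = 42%

42


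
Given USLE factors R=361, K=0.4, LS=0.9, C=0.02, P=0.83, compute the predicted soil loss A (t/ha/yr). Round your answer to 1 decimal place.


Step 1: A = R * K * LS * C * P
Step 2: R * K = 361 * 0.4 = 144.4
Step 3: (R*K) * LS = 144.4 * 0.9 = 129.96
Step 4: * C * P = 129.96 * 0.02 * 0.83 = 2.2
Step 5: A = 2.2 t/(ha*yr)

2.2


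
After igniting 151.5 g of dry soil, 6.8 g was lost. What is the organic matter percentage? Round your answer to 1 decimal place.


Step 1: OM% = 100 * LOI / sample mass
Step 2: OM = 100 * 6.8 / 151.5
Step 3: OM = 4.5%

4.5


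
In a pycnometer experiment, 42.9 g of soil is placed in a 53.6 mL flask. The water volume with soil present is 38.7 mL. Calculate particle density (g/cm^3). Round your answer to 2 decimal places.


Step 1: Volume of solids = flask volume - water volume with soil
Step 2: V_solids = 53.6 - 38.7 = 14.9 mL
Step 3: Particle density = mass / V_solids = 42.9 / 14.9 = 2.88 g/cm^3

2.88


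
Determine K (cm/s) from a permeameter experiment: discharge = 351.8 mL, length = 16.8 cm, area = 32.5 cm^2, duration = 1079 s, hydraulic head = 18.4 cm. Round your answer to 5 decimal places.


Step 1: K = Q * L / (A * t * h)
Step 2: Numerator = 351.8 * 16.8 = 5910.24
Step 3: Denominator = 32.5 * 1079 * 18.4 = 645242.0
Step 4: K = 5910.24 / 645242.0 = 0.00916 cm/s

0.00916


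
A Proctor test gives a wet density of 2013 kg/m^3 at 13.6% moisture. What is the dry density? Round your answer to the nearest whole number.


Step 1: Dry density = wet density / (1 + w/100)
Step 2: Dry density = 2013 / (1 + 13.6/100)
Step 3: Dry density = 2013 / 1.136
Step 4: Dry density = 1772 kg/m^3

1772
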